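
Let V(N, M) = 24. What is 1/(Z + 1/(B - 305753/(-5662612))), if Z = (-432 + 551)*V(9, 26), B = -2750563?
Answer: 15575370744803/44483258841494756 ≈ 0.00035014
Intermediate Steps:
Z = 2856 (Z = (-432 + 551)*24 = 119*24 = 2856)
1/(Z + 1/(B - 305753/(-5662612))) = 1/(2856 + 1/(-2750563 - 305753/(-5662612))) = 1/(2856 + 1/(-2750563 - 305753*(-1)/5662612)) = 1/(2856 + 1/(-2750563 - 1*(-305753/5662612))) = 1/(2856 + 1/(-2750563 + 305753/5662612)) = 1/(2856 + 1/(-15575370744803/5662612)) = 1/(2856 - 5662612/15575370744803) = 1/(44483258841494756/15575370744803) = 15575370744803/44483258841494756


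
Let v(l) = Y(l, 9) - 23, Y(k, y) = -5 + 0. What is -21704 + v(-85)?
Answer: -21732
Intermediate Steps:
Y(k, y) = -5
v(l) = -28 (v(l) = -5 - 23 = -28)
-21704 + v(-85) = -21704 - 28 = -21732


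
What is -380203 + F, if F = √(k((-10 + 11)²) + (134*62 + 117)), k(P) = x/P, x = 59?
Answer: -380203 + 2*√2121 ≈ -3.8011e+5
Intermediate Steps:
k(P) = 59/P
F = 2*√2121 (F = √(59/((-10 + 11)²) + (134*62 + 117)) = √(59/(1²) + (8308 + 117)) = √(59/1 + 8425) = √(59*1 + 8425) = √(59 + 8425) = √8484 = 2*√2121 ≈ 92.109)
-380203 + F = -380203 + 2*√2121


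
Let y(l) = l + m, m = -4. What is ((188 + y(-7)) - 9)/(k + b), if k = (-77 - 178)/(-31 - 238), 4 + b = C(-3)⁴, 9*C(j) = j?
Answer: -457569/8279 ≈ -55.269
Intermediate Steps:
C(j) = j/9
b = -323/81 (b = -4 + ((⅑)*(-3))⁴ = -4 + (-⅓)⁴ = -4 + 1/81 = -323/81 ≈ -3.9877)
y(l) = -4 + l (y(l) = l - 4 = -4 + l)
k = 255/269 (k = -255/(-269) = -255*(-1/269) = 255/269 ≈ 0.94796)
((188 + y(-7)) - 9)/(k + b) = ((188 + (-4 - 7)) - 9)/(255/269 - 323/81) = ((188 - 11) - 9)/(-66232/21789) = (177 - 9)*(-21789/66232) = 168*(-21789/66232) = -457569/8279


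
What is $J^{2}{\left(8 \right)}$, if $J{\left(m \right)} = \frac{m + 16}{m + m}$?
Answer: $\frac{9}{4} \approx 2.25$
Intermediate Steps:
$J{\left(m \right)} = \frac{16 + m}{2 m}$
$J^{2}{\left(8 \right)} = \left(\frac{16 + 8}{2 \cdot 8}\right)^{2} = \left(\frac{1}{2} \cdot \frac{1}{8} \cdot 24\right)^{2} = \left(\frac{3}{2}\right)^{2} = \frac{9}{4}$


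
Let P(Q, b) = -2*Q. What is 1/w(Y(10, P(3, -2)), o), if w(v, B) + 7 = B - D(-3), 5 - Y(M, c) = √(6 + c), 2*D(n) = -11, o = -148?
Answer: -2/299 ≈ -0.0066890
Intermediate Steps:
D(n) = -11/2 (D(n) = (½)*(-11) = -11/2)
Y(M, c) = 5 - √(6 + c)
w(v, B) = -3/2 + B (w(v, B) = -7 + (B - 1*(-11/2)) = -7 + (B + 11/2) = -7 + (11/2 + B) = -3/2 + B)
1/w(Y(10, P(3, -2)), o) = 1/(-3/2 - 148) = 1/(-299/2) = -2/299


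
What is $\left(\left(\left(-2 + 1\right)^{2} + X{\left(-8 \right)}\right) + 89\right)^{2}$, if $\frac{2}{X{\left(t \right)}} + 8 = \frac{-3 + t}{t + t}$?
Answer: $\frac{110208004}{13689} \approx 8050.8$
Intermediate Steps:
$X{\left(t \right)} = \frac{2}{-8 + \frac{-3 + t}{2 t}}$ ($X{\left(t \right)} = \frac{2}{-8 + \frac{-3 + t}{t + t}} = \frac{2}{-8 + \frac{-3 + t}{2 t}}$)
$\left(\left(\left(-2 + 1\right)^{2} + X{\left(-8 \right)}\right) + 89\right)^{2} = \left(\left(\left(-2 + 1\right)^{2} - - \frac{32}{3 + 15 \left(-8\right)}\right) + 89\right)^{2} = \left(\left(\left(-1\right)^{2} - - \frac{32}{3 - 120}\right) + 89\right)^{2} = \left(\left(1 - - \frac{32}{-117}\right) + 89\right)^{2} = \left(\left(1 - \left(-32\right) \left(- \frac{1}{117}\right)\right) + 89\right)^{2} = \left(\left(1 - \frac{32}{117}\right) + 89\right)^{2} = \left(\frac{85}{117} + 89\right)^{2} = \left(\frac{10498}{117}\right)^{2} = \frac{110208004}{13689}$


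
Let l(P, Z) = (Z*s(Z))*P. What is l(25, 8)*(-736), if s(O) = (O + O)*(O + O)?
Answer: -37683200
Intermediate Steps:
s(O) = 4*O² (s(O) = (2*O)*(2*O) = 4*O²)
l(P, Z) = 4*P*Z³ (l(P, Z) = (Z*(4*Z²))*P = (4*Z³)*P = 4*P*Z³)
l(25, 8)*(-736) = (4*25*8³)*(-736) = (4*25*512)*(-736) = 51200*(-736) = -37683200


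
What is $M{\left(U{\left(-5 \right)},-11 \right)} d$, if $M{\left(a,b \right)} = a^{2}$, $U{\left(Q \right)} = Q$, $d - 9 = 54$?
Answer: $1575$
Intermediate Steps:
$d = 63$ ($d = 9 + 54 = 63$)
$M{\left(U{\left(-5 \right)},-11 \right)} d = \left(-5\right)^{2} \cdot 63 = 25 \cdot 63 = 1575$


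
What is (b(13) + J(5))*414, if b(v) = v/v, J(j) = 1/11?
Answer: 4968/11 ≈ 451.64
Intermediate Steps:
J(j) = 1/11
b(v) = 1
(b(13) + J(5))*414 = (1 + 1/11)*414 = (12/11)*414 = 4968/11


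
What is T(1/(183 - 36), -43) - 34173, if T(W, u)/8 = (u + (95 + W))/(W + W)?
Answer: -3593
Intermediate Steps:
T(W, u) = 4*(95 + W + u)/W (T(W, u) = 8*((u + (95 + W))/(W + W)) = 8*((95 + W + u)/((2*W))) = 8*((95 + W + u)*(1/(2*W))) = 8*((95 + W + u)/(2*W)) = 4*(95 + W + u)/W)
T(1/(183 - 36), -43) - 34173 = 4*(95 + 1/(183 - 36) - 43)/(1/(183 - 36)) - 34173 = 4*(95 + 1/147 - 43)/(1/147) - 34173 = 4*147*(7645/147) - 34173 = 30580 - 34173 = -3593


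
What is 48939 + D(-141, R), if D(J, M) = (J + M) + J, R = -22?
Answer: 48635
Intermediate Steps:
D(J, M) = M + 2*J
48939 + D(-141, R) = 48939 + (-22 + 2*(-141)) = 48939 + (-22 - 282) = 48939 - 304 = 48635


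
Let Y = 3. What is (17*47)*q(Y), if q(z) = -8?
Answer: -6392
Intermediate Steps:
(17*47)*q(Y) = (17*47)*(-8) = 799*(-8) = -6392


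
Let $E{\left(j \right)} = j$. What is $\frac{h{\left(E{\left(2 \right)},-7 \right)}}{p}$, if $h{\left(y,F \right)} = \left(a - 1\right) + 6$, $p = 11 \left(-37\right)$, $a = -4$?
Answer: $- \frac{1}{407} \approx -0.002457$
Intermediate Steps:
$p = -407$
$h{\left(y,F \right)} = 1$ ($h{\left(y,F \right)} = \left(-4 - 1\right) + 6 = -5 + 6 = 1$)
$\frac{h{\left(E{\left(2 \right)},-7 \right)}}{p} = 1 \frac{1}{-407} = 1 \left(- \frac{1}{407}\right) = - \frac{1}{407}$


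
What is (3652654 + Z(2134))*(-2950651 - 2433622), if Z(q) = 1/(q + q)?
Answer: -83938270778777529/4268 ≈ -1.9667e+13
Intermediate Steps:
Z(q) = 1/(2*q)
(3652654 + Z(2134))*(-2950651 - 2433622) = (3652654 + (½)/2134)*(-2950651 - 2433622) = (3652654 + (½)*(1/2134))*(-5384273) = (3652654 + 1/4268)*(-5384273) = (15589527273/4268)*(-5384273) = -83938270778777529/4268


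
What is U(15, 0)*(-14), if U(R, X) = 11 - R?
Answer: 56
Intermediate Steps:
U(15, 0)*(-14) = (11 - 1*15)*(-14) = (11 - 15)*(-14) = -4*(-14) = 56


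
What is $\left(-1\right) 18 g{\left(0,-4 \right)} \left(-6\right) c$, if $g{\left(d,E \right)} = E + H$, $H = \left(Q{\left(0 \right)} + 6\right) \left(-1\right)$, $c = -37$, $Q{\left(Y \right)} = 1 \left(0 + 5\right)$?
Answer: $59940$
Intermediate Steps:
$Q{\left(Y \right)} = 5$ ($Q{\left(Y \right)} = 1 \cdot 5 = 5$)
$H = -11$ ($H = \left(5 + 6\right) \left(-1\right) = 11 \left(-1\right) = -11$)
$g{\left(d,E \right)} = -11 + E$ ($g{\left(d,E \right)} = E - 11 = -11 + E$)
$\left(-1\right) 18 g{\left(0,-4 \right)} \left(-6\right) c = \left(-1\right) 18 \left(-11 - 4\right) \left(-6\right) \left(-37\right) = - 18 \left(\left(-15\right) \left(-6\right)\right) \left(-37\right) = \left(-18\right) 90 \left(-37\right) = \left(-1620\right) \left(-37\right) = 59940$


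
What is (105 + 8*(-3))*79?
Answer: 6399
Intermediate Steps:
(105 + 8*(-3))*79 = (105 - 24)*79 = 81*79 = 6399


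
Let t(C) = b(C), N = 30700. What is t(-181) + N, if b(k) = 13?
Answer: 30713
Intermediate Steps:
t(C) = 13
t(-181) + N = 13 + 30700 = 30713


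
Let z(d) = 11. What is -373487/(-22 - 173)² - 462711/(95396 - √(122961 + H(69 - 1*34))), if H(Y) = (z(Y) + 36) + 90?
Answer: -2538643517353283/173018954063475 - 462711*√123098/9100273718 ≈ -14.690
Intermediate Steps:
H(Y) = 137 (H(Y) = (11 + 36) + 90 = 47 + 90 = 137)
-373487/(-22 - 173)² - 462711/(95396 - √(122961 + H(69 - 1*34))) = -373487/(-22 - 173)² - 462711/(95396 - √(122961 + 137)) = -373487/((-195)²) - 462711/(95396 - √123098) = -373487/38025 - 462711/(95396 - √123098)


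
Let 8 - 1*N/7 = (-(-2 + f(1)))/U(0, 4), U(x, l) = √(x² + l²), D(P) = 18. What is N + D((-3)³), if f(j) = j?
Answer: 289/4 ≈ 72.250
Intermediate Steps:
U(x, l) = √(l² + x²)
N = 217/4 (N = 56 - 7*(-(-2 + 1))/(√(4² + 0²)) = 56 - 7*(-1*(-1))/(√(16 + 0)) = 56 - 7/(√16) = 56 - 7/4 = 217/4 ≈ 54.250)
N + D((-3)³) = 217/4 + 18 = 289/4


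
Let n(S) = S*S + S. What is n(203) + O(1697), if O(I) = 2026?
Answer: 43438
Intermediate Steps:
n(S) = S + S² (n(S) = S² + S = S + S²)
n(203) + O(1697) = 203*(1 + 203) + 2026 = 203*204 + 2026 = 41412 + 2026 = 43438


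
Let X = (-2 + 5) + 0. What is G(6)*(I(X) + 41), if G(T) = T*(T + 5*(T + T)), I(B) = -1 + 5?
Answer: 17820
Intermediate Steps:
X = 3 (X = 3 + 0 = 3)
I(B) = 4
G(T) = 11*T**2 (G(T) = T*(T + 5*(2*T)) = T*(T + 10*T) = T*(11*T) = 11*T**2)
G(6)*(I(X) + 41) = (11*6**2)*(4 + 41) = (11*36)*45 = 396*45 = 17820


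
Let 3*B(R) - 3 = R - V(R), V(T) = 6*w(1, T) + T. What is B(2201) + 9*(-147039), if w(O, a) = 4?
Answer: -1323358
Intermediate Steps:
V(T) = 24 + T (V(T) = 6*4 + T = 24 + T)
B(R) = -7 (B(R) = 1 + (R - (24 + R))/3 = 1 + (R + (-24 - R))/3 = 1 + (⅓)*(-24) = 1 - 8 = -7)
B(2201) + 9*(-147039) = -7 + 9*(-147039) = -7 - 1323351 = -1323358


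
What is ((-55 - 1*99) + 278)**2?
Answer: 15376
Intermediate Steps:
((-55 - 1*99) + 278)**2 = ((-55 - 99) + 278)**2 = (-154 + 278)**2 = 124**2 = 15376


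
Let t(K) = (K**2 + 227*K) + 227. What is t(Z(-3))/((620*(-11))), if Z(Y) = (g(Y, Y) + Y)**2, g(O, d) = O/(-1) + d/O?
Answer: -91/1364 ≈ -0.066715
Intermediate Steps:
g(O, d) = -O + d/O (g(O, d) = O*(-1) + d/O = -O + d/O)
Z(Y) = 1 (Z(Y) = ((-Y + Y/Y) + Y)**2 = ((-Y + 1) + Y)**2 = ((1 - Y) + Y)**2 = 1**2 = 1)
t(K) = 227 + K**2 + 227*K
t(Z(-3))/((620*(-11))) = (227 + 1**2 + 227*1)/((620*(-11))) = (227 + 1 + 227)/(-6820) = 455*(-1/6820) = -91/1364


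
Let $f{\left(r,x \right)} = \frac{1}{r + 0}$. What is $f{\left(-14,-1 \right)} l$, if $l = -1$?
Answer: $\frac{1}{14} \approx 0.071429$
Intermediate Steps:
$f{\left(r,x \right)} = \frac{1}{r}$
$f{\left(-14,-1 \right)} l = \frac{1}{-14} \left(-1\right) = \left(- \frac{1}{14}\right) \left(-1\right) = \frac{1}{14}$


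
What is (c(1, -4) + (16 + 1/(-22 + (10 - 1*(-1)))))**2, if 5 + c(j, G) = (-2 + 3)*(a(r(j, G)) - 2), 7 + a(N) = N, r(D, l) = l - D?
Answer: 1156/121 ≈ 9.5537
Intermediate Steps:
a(N) = -7 + N
c(j, G) = -14 + G - j (c(j, G) = -5 + (-2 + 3)*((-7 + (G - j)) - 2) = -5 + 1*((-7 + G - j) - 2) = -5 + 1*(-9 + G - j) = -5 + (-9 + G - j) = -14 + G - j)
(c(1, -4) + (16 + 1/(-22 + (10 - 1*(-1)))))**2 = ((-14 - 4 - 1*1) + (16 + 1/(-22 + (10 - 1*(-1)))))**2 = ((-14 - 4 - 1) + (16 + 1/(-22 + (10 + 1))))**2 = (-19 + (16 + 1/(-22 + 11)))**2 = (-19 + (16 + 1/(-11)))**2 = (-19 + (16 - 1/11))**2 = (-19 + 175/11)**2 = (-34/11)**2 = 1156/121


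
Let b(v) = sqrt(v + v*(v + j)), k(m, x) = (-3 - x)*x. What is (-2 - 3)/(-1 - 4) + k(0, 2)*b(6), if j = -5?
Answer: 1 - 20*sqrt(3) ≈ -33.641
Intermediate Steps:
k(m, x) = x*(-3 - x)
b(v) = sqrt(v + v*(-5 + v)) (b(v) = sqrt(v + v*(v - 5)) = sqrt(v + v*(-5 + v)))
(-2 - 3)/(-1 - 4) + k(0, 2)*b(6) = (-2 - 3)/(-1 - 4) + (-1*2*(3 + 2))*sqrt(6*(-4 + 6)) = -5/(-5) + (-1*2*5)*sqrt(6*2) = -5*(-1/5) - 20*sqrt(3) = 1 - 20*sqrt(3)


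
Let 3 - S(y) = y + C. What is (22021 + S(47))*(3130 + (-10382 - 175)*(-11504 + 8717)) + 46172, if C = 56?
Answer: 645036190541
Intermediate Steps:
S(y) = -53 - y (S(y) = 3 - (y + 56) = 3 - (56 + y) = 3 + (-56 - y) = -53 - y)
(22021 + S(47))*(3130 + (-10382 - 175)*(-11504 + 8717)) + 46172 = (22021 + (-53 - 1*47))*(3130 + (-10382 - 175)*(-11504 + 8717)) + 46172 = (22021 + (-53 - 47))*(3130 - 10557*(-2787)) + 46172 = (22021 - 100)*(3130 + 29422359) + 46172 = 21921*29425489 + 46172 = 645036144369 + 46172 = 645036190541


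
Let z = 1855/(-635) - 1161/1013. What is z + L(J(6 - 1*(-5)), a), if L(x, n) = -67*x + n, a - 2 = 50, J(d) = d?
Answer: -88649205/128651 ≈ -689.07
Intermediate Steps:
a = 52 (a = 2 + 50 = 52)
L(x, n) = n - 67*x
z = -523270/128651 (z = 1855*(-1/635) - 1161*1/1013 = -371/127 - 1161/1013 = -523270/128651 ≈ -4.0674)
z + L(J(6 - 1*(-5)), a) = -523270/128651 + (52 - 67*(6 - 1*(-5))) = -523270/128651 + (52 - 67*(6 + 5)) = -523270/128651 + (52 - 67*11) = -523270/128651 + (52 - 737) = -523270/128651 - 685 = -88649205/128651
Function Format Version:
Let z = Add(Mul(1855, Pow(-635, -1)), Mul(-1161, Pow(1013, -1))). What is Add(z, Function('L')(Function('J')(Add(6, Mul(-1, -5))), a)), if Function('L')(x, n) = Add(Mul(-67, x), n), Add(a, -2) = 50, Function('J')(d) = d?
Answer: Rational(-88649205, 128651) ≈ -689.07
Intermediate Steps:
a = 52 (a = Add(2, 50) = 52)
Function('L')(x, n) = Add(n, Mul(-67, x))
z = Rational(-523270, 128651) (z = Add(Mul(1855, Rational(-1, 635)), Mul(-1161, Rational(1, 1013))) = Add(Rational(-371, 127), Rational(-1161, 1013)) = Rational(-523270, 128651) ≈ -4.0674)
Add(z, Function('L')(Function('J')(Add(6, Mul(-1, -5))), a)) = Add(Rational(-523270, 128651), Add(52, Mul(-67, Add(6, Mul(-1, -5))))) = Add(Rational(-523270, 128651), Add(52, Mul(-67, Add(6, 5)))) = Add(Rational(-523270, 128651), Add(52, Mul(-67, 11))) = Add(Rational(-523270, 128651), Add(52, -737)) = Add(Rational(-523270, 128651), -685) = Rational(-88649205, 128651)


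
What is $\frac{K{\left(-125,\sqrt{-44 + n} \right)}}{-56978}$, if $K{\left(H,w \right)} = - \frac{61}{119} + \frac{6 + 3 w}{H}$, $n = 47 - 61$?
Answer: $\frac{269}{27340250} + \frac{3 i \sqrt{58}}{7122250} \approx 9.839 \cdot 10^{-6} + 3.2079 \cdot 10^{-6} i$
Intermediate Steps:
$n = -14$
$K{\left(H,w \right)} = - \frac{61}{119} + \frac{6 + 3 w}{H}$ ($K{\left(H,w \right)} = \left(-61\right) \frac{1}{119} + \frac{6 + 3 w}{H} = - \frac{61}{119} + \frac{6 + 3 w}{H}$)
$\frac{K{\left(-125,\sqrt{-44 + n} \right)}}{-56978} = \frac{\frac{1}{119} \frac{1}{-125} \left(714 - -7625 + 357 \sqrt{-44 - 14}\right)}{-56978} = \frac{1}{119} \left(- \frac{1}{125}\right) \left(714 + 7625 + 357 \sqrt{-58}\right) \left(- \frac{1}{56978}\right) = \frac{1}{119} \left(- \frac{1}{125}\right) \left(714 + 7625 + 357 i \sqrt{58}\right) \left(- \frac{1}{56978}\right) = \frac{1}{119} \left(- \frac{1}{125}\right) \left(8339 + 357 i \sqrt{58}\right) \left(- \frac{1}{56978}\right) = \left(- \frac{8339}{14875} - \frac{3 i \sqrt{58}}{125}\right) \left(- \frac{1}{56978}\right) = \frac{269}{27340250} + \frac{3 i \sqrt{58}}{7122250}$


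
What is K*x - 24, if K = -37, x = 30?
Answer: -1134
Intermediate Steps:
K*x - 24 = -37*30 - 24 = -1110 - 24 = -1134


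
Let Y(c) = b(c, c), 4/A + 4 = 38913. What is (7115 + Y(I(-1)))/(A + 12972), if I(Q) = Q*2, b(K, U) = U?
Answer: 276759717/504727552 ≈ 0.54834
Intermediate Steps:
I(Q) = 2*Q
A = 4/38909 (A = 4/(-4 + 38913) = 4/38909 ≈ 0.00010280)
Y(c) = c
(7115 + Y(I(-1)))/(A + 12972) = (7115 + 2*(-1))/(4/38909 + 12972) = (7115 - 2)/(504727552/38909) = 7113*(38909/504727552) = 276759717/504727552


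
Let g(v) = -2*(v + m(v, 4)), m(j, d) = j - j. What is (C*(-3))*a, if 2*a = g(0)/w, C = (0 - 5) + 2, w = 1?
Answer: 0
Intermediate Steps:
m(j, d) = 0
g(v) = -2*v (g(v) = -2*(v + 0) = -2*v)
C = -3 (C = -5 + 2 = -3)
a = 0 (a = (-2*0/1)/2 = (0*1)/2 = (1/2)*0 = 0)
(C*(-3))*a = -3*(-3)*0 = 9*0 = 0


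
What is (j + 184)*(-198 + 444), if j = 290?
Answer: 116604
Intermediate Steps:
(j + 184)*(-198 + 444) = (290 + 184)*(-198 + 444) = 474*246 = 116604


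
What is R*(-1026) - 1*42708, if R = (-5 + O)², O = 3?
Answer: -46812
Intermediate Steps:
R = 4 (R = (-5 + 3)² = (-2)² = 4)
R*(-1026) - 1*42708 = 4*(-1026) - 1*42708 = -4104 - 42708 = -46812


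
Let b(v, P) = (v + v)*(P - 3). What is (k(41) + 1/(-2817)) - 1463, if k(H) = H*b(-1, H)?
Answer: -12899044/2817 ≈ -4579.0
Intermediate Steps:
b(v, P) = 2*v*(-3 + P) (b(v, P) = (2*v)*(-3 + P) = 2*v*(-3 + P))
k(H) = H*(6 - 2*H) (k(H) = H*(2*(-1)*(-3 + H)) = H*(6 - 2*H))
(k(41) + 1/(-2817)) - 1463 = (2*41*(3 - 1*41) + 1/(-2817)) - 1463 = (2*41*(3 - 41) - 1/2817) - 1463 = (2*41*(-38) - 1/2817) - 1463 = (-3116 - 1/2817) - 1463 = -8777773/2817 - 1463 = -12899044/2817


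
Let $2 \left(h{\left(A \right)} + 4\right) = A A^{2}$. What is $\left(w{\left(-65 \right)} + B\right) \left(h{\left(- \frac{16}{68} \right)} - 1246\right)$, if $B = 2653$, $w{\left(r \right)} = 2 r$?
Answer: $- \frac{15494454486}{4913} \approx -3.1538 \cdot 10^{6}$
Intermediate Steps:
$h{\left(A \right)} = -4 + \frac{A^{3}}{2}$ ($h{\left(A \right)} = -4 + \frac{A A^{2}}{2} = -4 + \frac{A^{3}}{2}$)
$\left(w{\left(-65 \right)} + B\right) \left(h{\left(- \frac{16}{68} \right)} - 1246\right) = \left(2 \left(-65\right) + 2653\right) \left(\left(-4 + \frac{\left(- \frac{16}{68}\right)^{3}}{2}\right) - 1246\right) = \left(-130 + 2653\right) \left(\left(-4 + \frac{\left(\left(-16\right) \frac{1}{68}\right)^{3}}{2}\right) - 1246\right) = 2523 \left(\left(-4 + \frac{\left(- \frac{4}{17}\right)^{3}}{2}\right) - 1246\right) = 2523 \left(\left(-4 + \frac{1}{2} \left(- \frac{64}{4913}\right)\right) - 1246\right) = 2523 \left(\left(-4 - \frac{32}{4913}\right) - 1246\right) = 2523 \left(- \frac{19684}{4913} - 1246\right) = 2523 \left(- \frac{6141282}{4913}\right) = - \frac{15494454486}{4913}$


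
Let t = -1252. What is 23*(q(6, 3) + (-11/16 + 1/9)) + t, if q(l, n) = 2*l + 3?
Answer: -132517/144 ≈ -920.26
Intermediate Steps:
q(l, n) = 3 + 2*l
23*(q(6, 3) + (-11/16 + 1/9)) + t = 23*((3 + 2*6) + (-11/16 + 1/9)) - 1252 = 23*((3 + 12) + (-11*1/16 + 1*(1/9))) - 1252 = 23*(15 + (-11/16 + 1/9)) - 1252 = 23*(15 - 83/144) - 1252 = 23*(2077/144) - 1252 = 47771/144 - 1252 = -132517/144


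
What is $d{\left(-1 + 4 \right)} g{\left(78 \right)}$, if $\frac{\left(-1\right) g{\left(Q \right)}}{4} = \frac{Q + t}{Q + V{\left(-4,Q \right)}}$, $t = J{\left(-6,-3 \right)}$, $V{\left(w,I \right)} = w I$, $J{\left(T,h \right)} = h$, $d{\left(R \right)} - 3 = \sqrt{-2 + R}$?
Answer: $\frac{200}{39} \approx 5.1282$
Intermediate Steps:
$d{\left(R \right)} = 3 + \sqrt{-2 + R}$
$V{\left(w,I \right)} = I w$
$t = -3$
$g{\left(Q \right)} = \frac{4 \left(-3 + Q\right)}{3 Q}$ ($g{\left(Q \right)} = - 4 \frac{Q - 3}{Q + Q \left(-4\right)} = - 4 \frac{-3 + Q}{Q - 4 Q} = - 4 \frac{-3 + Q}{\left(-3\right) Q} = - 4 \left(-3 + Q\right) \left(- \frac{1}{3 Q}\right) = - 4 \left(- \frac{-3 + Q}{3 Q}\right) = \frac{4 \left(-3 + Q\right)}{3 Q}$)
$d{\left(-1 + 4 \right)} g{\left(78 \right)} = \left(3 + \sqrt{-2 + \left(-1 + 4\right)}\right) \left(\frac{4}{3} - \frac{4}{78}\right) = \left(3 + \sqrt{-2 + 3}\right) \left(\frac{4}{3} - \frac{2}{39}\right) = \left(3 + \sqrt{1}\right) \left(\frac{4}{3} - \frac{2}{39}\right) = \left(3 + 1\right) \frac{50}{39} = 4 \cdot \frac{50}{39} = \frac{200}{39}$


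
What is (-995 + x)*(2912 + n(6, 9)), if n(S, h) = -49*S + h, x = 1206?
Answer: 554297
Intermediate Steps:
n(S, h) = h - 49*S
(-995 + x)*(2912 + n(6, 9)) = (-995 + 1206)*(2912 + (9 - 49*6)) = 211*(2912 + (9 - 294)) = 211*(2912 - 285) = 211*2627 = 554297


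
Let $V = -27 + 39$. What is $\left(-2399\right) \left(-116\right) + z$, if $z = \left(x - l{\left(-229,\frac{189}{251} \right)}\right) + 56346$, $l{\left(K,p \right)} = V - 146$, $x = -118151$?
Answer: $216613$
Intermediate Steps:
$V = 12$
$l{\left(K,p \right)} = -134$ ($l{\left(K,p \right)} = 12 - 146 = -134$)
$z = -61671$ ($z = \left(-118151 - -134\right) + 56346 = \left(-118151 + 134\right) + 56346 = -118017 + 56346 = -61671$)
$\left(-2399\right) \left(-116\right) + z = \left(-2399\right) \left(-116\right) - 61671 = 278284 - 61671 = 216613$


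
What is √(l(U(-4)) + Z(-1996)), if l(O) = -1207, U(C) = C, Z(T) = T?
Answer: I*√3203 ≈ 56.595*I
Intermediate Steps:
√(l(U(-4)) + Z(-1996)) = √(-1207 - 1996) = √(-3203) = I*√3203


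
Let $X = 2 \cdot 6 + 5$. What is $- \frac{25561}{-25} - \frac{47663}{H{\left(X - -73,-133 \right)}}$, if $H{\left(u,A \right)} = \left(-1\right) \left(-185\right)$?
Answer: $\frac{707442}{925} \approx 764.8$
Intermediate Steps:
$X = 17$ ($X = 12 + 5 = 17$)
$H{\left(u,A \right)} = 185$
$- \frac{25561}{-25} - \frac{47663}{H{\left(X - -73,-133 \right)}} = - \frac{25561}{-25} - \frac{47663}{185} = \left(-25561\right) \left(- \frac{1}{25}\right) - \frac{47663}{185} = \frac{25561}{25} - \frac{47663}{185} = \frac{707442}{925}$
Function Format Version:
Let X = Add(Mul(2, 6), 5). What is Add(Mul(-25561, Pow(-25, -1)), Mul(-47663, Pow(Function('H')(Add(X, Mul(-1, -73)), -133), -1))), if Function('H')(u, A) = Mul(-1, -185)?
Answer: Rational(707442, 925) ≈ 764.80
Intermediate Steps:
X = 17 (X = Add(12, 5) = 17)
Function('H')(u, A) = 185
Add(Mul(-25561, Pow(-25, -1)), Mul(-47663, Pow(Function('H')(Add(X, Mul(-1, -73)), -133), -1))) = Add(Mul(-25561, Pow(-25, -1)), Mul(-47663, Pow(185, -1))) = Add(Mul(-25561, Rational(-1, 25)), Mul(-47663, Rational(1, 185))) = Add(Rational(25561, 25), Rational(-47663, 185)) = Rational(707442, 925)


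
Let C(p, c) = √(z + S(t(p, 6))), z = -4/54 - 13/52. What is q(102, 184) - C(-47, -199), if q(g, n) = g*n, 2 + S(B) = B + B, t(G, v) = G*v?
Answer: 18768 - I*√183489/18 ≈ 18768.0 - 23.798*I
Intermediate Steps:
z = -35/108 (z = -4*1/54 - 13*1/52 = -2/27 - ¼ = -35/108 ≈ -0.32407)
S(B) = -2 + 2*B (S(B) = -2 + (B + B) = -2 + 2*B)
C(p, c) = √(-251/108 + 12*p) (C(p, c) = √(-35/108 + (-2 + 2*(p*6))) = √(-35/108 + (-2 + 2*(6*p))) = √(-35/108 + (-2 + 12*p)) = √(-251/108 + 12*p))
q(102, 184) - C(-47, -199) = 102*184 - √(-753 + 3888*(-47))/18 = 18768 - √(-753 - 182736)/18 = 18768 - √(-183489)/18 = 18768 - I*√183489/18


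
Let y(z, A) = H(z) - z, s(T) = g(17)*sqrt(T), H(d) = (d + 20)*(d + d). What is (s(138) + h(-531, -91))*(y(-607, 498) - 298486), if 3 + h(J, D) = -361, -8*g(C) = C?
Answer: -150964996 - 7050563*sqrt(138)/8 ≈ -1.6132e+8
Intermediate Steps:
g(C) = -C/8
h(J, D) = -364 (h(J, D) = -3 - 361 = -364)
H(d) = 2*d*(20 + d) (H(d) = (20 + d)*(2*d) = 2*d*(20 + d))
s(T) = -17*sqrt(T)/8 (s(T) = (-1/8*17)*sqrt(T) = -17*sqrt(T)/8)
y(z, A) = -z + 2*z*(20 + z) (y(z, A) = 2*z*(20 + z) - z = -z + 2*z*(20 + z))
(s(138) + h(-531, -91))*(y(-607, 498) - 298486) = (-17*sqrt(138)/8 - 364)*(-607*(39 + 2*(-607)) - 298486) = (-364 - 17*sqrt(138)/8)*(-607*(39 - 1214) - 298486) = (-364 - 17*sqrt(138)/8)*(-607*(-1175) - 298486) = (-364 - 17*sqrt(138)/8)*(713225 - 298486) = (-364 - 17*sqrt(138)/8)*414739 = -150964996 - 7050563*sqrt(138)/8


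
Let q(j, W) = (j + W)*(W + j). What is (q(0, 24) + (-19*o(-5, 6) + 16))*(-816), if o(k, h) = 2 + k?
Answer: -529584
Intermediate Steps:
q(j, W) = (W + j)² (q(j, W) = (W + j)*(W + j) = (W + j)²)
(q(0, 24) + (-19*o(-5, 6) + 16))*(-816) = ((24 + 0)² + (-19*(2 - 5) + 16))*(-816) = (24² + (-19*(-3) + 16))*(-816) = (576 + (57 + 16))*(-816) = (576 + 73)*(-816) = 649*(-816) = -529584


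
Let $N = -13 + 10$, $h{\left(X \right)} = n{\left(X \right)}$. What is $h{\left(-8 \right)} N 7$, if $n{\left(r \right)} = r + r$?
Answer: $336$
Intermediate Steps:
$n{\left(r \right)} = 2 r$
$h{\left(X \right)} = 2 X$
$N = -3$
$h{\left(-8 \right)} N 7 = 2 \left(-8\right) \left(\left(-3\right) 7\right) = \left(-16\right) \left(-21\right) = 336$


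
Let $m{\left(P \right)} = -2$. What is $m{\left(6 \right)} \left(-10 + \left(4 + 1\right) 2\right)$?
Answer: $0$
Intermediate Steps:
$m{\left(6 \right)} \left(-10 + \left(4 + 1\right) 2\right) = - 2 \left(-10 + \left(4 + 1\right) 2\right) = - 2 \left(-10 + 5 \cdot 2\right) = - 2 \left(-10 + 10\right) = \left(-2\right) 0 = 0$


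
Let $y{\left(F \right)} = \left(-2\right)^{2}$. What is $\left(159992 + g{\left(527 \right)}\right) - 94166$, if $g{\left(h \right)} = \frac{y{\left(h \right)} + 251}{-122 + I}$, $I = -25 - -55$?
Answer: $\frac{6055737}{92} \approx 65823.0$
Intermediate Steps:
$I = 30$ ($I = -25 + 55 = 30$)
$y{\left(F \right)} = 4$
$g{\left(h \right)} = - \frac{255}{92}$ ($g{\left(h \right)} = \frac{4 + 251}{-122 + 30} = \frac{255}{-92} = 255 \left(- \frac{1}{92}\right) = - \frac{255}{92}$)
$\left(159992 + g{\left(527 \right)}\right) - 94166 = \left(159992 - \frac{255}{92}\right) - 94166 = \frac{14719009}{92} - 94166 = \frac{6055737}{92}$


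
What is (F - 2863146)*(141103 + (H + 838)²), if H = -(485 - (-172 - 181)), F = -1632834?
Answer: -634396265940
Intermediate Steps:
H = -838 (H = -(485 - 1*(-353)) = -(485 + 353) = -1*838 = -838)
(F - 2863146)*(141103 + (H + 838)²) = (-1632834 - 2863146)*(141103 + (-838 + 838)²) = -4495980*(141103 + 0²) = -4495980*(141103 + 0) = -4495980*141103 = -634396265940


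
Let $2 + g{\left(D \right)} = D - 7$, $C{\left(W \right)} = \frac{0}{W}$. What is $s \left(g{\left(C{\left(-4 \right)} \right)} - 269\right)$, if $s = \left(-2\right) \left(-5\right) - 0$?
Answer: $-2780$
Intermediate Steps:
$C{\left(W \right)} = 0$
$g{\left(D \right)} = -9 + D$ ($g{\left(D \right)} = -2 + \left(D - 7\right) = -2 + \left(-7 + D\right) = -9 + D$)
$s = 10$ ($s = 10 + \left(-4 + 4\right) = 10 + 0 = 10$)
$s \left(g{\left(C{\left(-4 \right)} \right)} - 269\right) = 10 \left(\left(-9 + 0\right) - 269\right) = 10 \left(-9 - 269\right) = 10 \left(-278\right) = -2780$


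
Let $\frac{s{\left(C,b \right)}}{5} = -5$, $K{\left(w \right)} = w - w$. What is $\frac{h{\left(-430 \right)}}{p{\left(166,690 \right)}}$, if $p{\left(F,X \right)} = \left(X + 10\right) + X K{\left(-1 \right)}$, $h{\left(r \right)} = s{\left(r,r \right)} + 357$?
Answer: $\frac{83}{175} \approx 0.47429$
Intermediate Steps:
$K{\left(w \right)} = 0$
$s{\left(C,b \right)} = -25$ ($s{\left(C,b \right)} = 5 \left(-5\right) = -25$)
$h{\left(r \right)} = 332$ ($h{\left(r \right)} = -25 + 357 = 332$)
$p{\left(F,X \right)} = 10 + X$ ($p{\left(F,X \right)} = \left(X + 10\right) + X 0 = \left(10 + X\right) + 0 = 10 + X$)
$\frac{h{\left(-430 \right)}}{p{\left(166,690 \right)}} = \frac{332}{10 + 690} = \frac{332}{700} = 332 \cdot \frac{1}{700} = \frac{83}{175}$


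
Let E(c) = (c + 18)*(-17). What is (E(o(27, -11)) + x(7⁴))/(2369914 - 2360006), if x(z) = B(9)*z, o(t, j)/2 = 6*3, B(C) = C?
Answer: 20691/9908 ≈ 2.0883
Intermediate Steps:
o(t, j) = 36 (o(t, j) = 2*(6*3) = 2*18 = 36)
E(c) = -306 - 17*c (E(c) = (18 + c)*(-17) = -306 - 17*c)
x(z) = 9*z
(E(o(27, -11)) + x(7⁴))/(2369914 - 2360006) = ((-306 - 17*36) + 9*7⁴)/(2369914 - 2360006) = ((-306 - 612) + 9*2401)/9908 = (-918 + 21609)*(1/9908) = 20691*(1/9908) = 20691/9908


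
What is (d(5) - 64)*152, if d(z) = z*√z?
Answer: -9728 + 760*√5 ≈ -8028.6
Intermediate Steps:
d(z) = z^(3/2)
(d(5) - 64)*152 = (5^(3/2) - 64)*152 = (5*√5 - 64)*152 = (-64 + 5*√5)*152 = -9728 + 760*√5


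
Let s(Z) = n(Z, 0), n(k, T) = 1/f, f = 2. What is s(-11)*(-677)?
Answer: -677/2 ≈ -338.50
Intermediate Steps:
n(k, T) = ½ (n(k, T) = 1/2 = ½)
s(Z) = ½
s(-11)*(-677) = (½)*(-677) = -677/2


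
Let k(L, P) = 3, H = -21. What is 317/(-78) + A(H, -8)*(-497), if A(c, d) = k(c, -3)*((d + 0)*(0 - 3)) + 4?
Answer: -2946533/78 ≈ -37776.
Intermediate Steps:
A(c, d) = 4 - 9*d (A(c, d) = 3*((d + 0)*(0 - 3)) + 4 = 3*(d*(-3)) + 4 = 3*(-3*d) + 4 = -9*d + 4 = 4 - 9*d)
317/(-78) + A(H, -8)*(-497) = 317/(-78) + (4 - 9*(-8))*(-497) = 317*(-1/78) + (4 + 72)*(-497) = -317/78 + 76*(-497) = -317/78 - 37772 = -2946533/78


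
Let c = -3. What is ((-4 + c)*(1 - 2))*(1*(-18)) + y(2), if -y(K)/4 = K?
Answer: -134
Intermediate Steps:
y(K) = -4*K
((-4 + c)*(1 - 2))*(1*(-18)) + y(2) = ((-4 - 3)*(1 - 2))*(1*(-18)) - 4*2 = -7*(-1)*(-18) - 8 = 7*(-18) - 8 = -126 - 8 = -134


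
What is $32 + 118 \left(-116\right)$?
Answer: $-13656$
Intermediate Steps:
$32 + 118 \left(-116\right) = 32 - 13688 = -13656$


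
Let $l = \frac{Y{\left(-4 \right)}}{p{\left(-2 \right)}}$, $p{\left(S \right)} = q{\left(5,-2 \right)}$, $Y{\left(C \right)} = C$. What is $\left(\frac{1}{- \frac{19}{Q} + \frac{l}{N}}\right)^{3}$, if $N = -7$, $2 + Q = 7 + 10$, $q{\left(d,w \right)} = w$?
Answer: $- \frac{1157625}{4330747} \approx -0.2673$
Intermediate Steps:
$p{\left(S \right)} = -2$
$Q = 15$ ($Q = -2 + \left(7 + 10\right) = -2 + 17 = 15$)
$l = 2$ ($l = - \frac{4}{-2} = \left(-4\right) \left(- \frac{1}{2}\right) = 2$)
$\left(\frac{1}{- \frac{19}{Q} + \frac{l}{N}}\right)^{3} = \left(\frac{1}{- \frac{19}{15} + \frac{2}{-7}}\right)^{3} = \left(\frac{1}{\left(-19\right) \frac{1}{15} + 2 \left(- \frac{1}{7}\right)}\right)^{3} = \left(\frac{1}{- \frac{19}{15} - \frac{2}{7}}\right)^{3} = \left(\frac{1}{- \frac{163}{105}}\right)^{3} = \left(- \frac{105}{163}\right)^{3} = - \frac{1157625}{4330747}$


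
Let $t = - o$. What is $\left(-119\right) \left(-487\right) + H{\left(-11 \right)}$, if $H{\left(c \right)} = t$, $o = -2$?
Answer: $57955$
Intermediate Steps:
$t = 2$ ($t = \left(-1\right) \left(-2\right) = 2$)
$H{\left(c \right)} = 2$
$\left(-119\right) \left(-487\right) + H{\left(-11 \right)} = \left(-119\right) \left(-487\right) + 2 = 57953 + 2 = 57955$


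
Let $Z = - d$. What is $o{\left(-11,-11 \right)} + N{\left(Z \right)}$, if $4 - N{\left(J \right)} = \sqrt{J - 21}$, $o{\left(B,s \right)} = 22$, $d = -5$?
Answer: $26 - 4 i \approx 26.0 - 4.0 i$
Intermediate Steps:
$Z = 5$ ($Z = \left(-1\right) \left(-5\right) = 5$)
$N{\left(J \right)} = 4 - \sqrt{-21 + J}$ ($N{\left(J \right)} = 4 - \sqrt{J - 21} = 4 - \sqrt{-21 + J}$)
$o{\left(-11,-11 \right)} + N{\left(Z \right)} = 22 + \left(4 - \sqrt{-21 + 5}\right) = 22 + \left(4 - \sqrt{-16}\right) = 22 + \left(4 - 4 i\right) = 26 - 4 i$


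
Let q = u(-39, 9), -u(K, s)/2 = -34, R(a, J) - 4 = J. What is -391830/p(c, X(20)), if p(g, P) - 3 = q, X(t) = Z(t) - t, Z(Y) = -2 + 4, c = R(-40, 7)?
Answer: -391830/71 ≈ -5518.7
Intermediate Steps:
R(a, J) = 4 + J
u(K, s) = 68 (u(K, s) = -2*(-34) = 68)
c = 11 (c = 4 + 7 = 11)
q = 68
Z(Y) = 2
X(t) = 2 - t
p(g, P) = 71 (p(g, P) = 3 + 68 = 71)
-391830/p(c, X(20)) = -391830/71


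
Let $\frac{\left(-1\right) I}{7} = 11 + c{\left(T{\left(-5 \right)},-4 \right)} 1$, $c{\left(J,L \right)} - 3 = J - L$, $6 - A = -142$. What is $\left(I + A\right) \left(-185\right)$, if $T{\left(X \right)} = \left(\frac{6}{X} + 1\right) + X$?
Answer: $-10804$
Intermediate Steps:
$A = 148$ ($A = 6 - -142 = 6 + 142 = 148$)
$T{\left(X \right)} = 1 + X + \frac{6}{X}$ ($T{\left(X \right)} = \left(1 + \frac{6}{X}\right) + X = 1 + X + \frac{6}{X}$)
$c{\left(J,L \right)} = 3 + J - L$ ($c{\left(J,L \right)} = 3 + \left(J - L\right) = 3 + J - L$)
$I = - \frac{448}{5}$ ($I = - 7 \left(11 + \left(3 + \left(1 - 5 + \frac{6}{-5}\right) - -4\right) 1\right) = - 7 \left(11 + \left(3 + \left(1 - 5 + 6 \left(- \frac{1}{5}\right)\right) + 4\right) 1\right) = - 7 \left(11 + \left(3 - \frac{26}{5} + 4\right) 1\right) = - 7 \left(11 + \frac{9}{5} \cdot 1\right) = - 7 \left(11 + \frac{9}{5}\right) = \left(-7\right) \frac{64}{5} = - \frac{448}{5} \approx -89.6$)
$\left(I + A\right) \left(-185\right) = \left(- \frac{448}{5} + 148\right) \left(-185\right) = \frac{292}{5} \left(-185\right) = -10804$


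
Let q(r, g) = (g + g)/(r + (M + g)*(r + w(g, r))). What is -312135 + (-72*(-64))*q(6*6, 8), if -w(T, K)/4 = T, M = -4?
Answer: -4039323/13 ≈ -3.1072e+5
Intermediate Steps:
w(T, K) = -4*T
q(r, g) = 2*g/(r + (-4 + g)*(r - 4*g)) (q(r, g) = (g + g)/(r + (-4 + g)*(r - 4*g)) = (2*g)/(r + (-4 + g)*(r - 4*g)) = 2*g/(r + (-4 + g)*(r - 4*g)))
-312135 + (-72*(-64))*q(6*6, 8) = -312135 + (-72*(-64))*(2*8/(-4*8² - 18*6 + 16*8 + 8*(6*6))) = -312135 + 4608*(2*8/(-4*64 - 3*36 + 128 + 8*36)) = -312135 + 4608*(2*8/(-256 - 108 + 128 + 288)) = -312135 + 4608*(2*8/52) = -312135 + 4608*(2*8*(1/52)) = -312135 + 4608*(4/13) = -312135 + 18432/13 = -4039323/13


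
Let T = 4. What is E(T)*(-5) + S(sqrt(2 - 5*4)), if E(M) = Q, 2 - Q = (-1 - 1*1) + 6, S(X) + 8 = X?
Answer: 2 + 3*I*sqrt(2) ≈ 2.0 + 4.2426*I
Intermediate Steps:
S(X) = -8 + X
Q = -2 (Q = 2 - ((-1 - 1*1) + 6) = 2 - ((-1 - 1) + 6) = 2 - (-2 + 6) = 2 - 1*4 = 2 - 4 = -2)
E(M) = -2
E(T)*(-5) + S(sqrt(2 - 5*4)) = -2*(-5) + (-8 + sqrt(2 - 5*4)) = 10 + (-8 + sqrt(2 - 20)) = 10 + (-8 + sqrt(-18)) = 10 + (-8 + 3*I*sqrt(2)) = 2 + 3*I*sqrt(2)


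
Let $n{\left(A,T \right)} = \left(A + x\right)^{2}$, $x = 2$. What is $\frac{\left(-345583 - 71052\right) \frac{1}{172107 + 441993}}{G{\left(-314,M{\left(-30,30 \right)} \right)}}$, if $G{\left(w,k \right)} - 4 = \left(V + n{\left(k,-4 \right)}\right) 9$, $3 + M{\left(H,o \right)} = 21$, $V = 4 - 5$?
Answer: $- \frac{83327}{441537900} \approx -0.00018872$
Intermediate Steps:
$V = -1$
$M{\left(H,o \right)} = 18$ ($M{\left(H,o \right)} = -3 + 21 = 18$)
$n{\left(A,T \right)} = \left(2 + A\right)^{2}$ ($n{\left(A,T \right)} = \left(A + 2\right)^{2} = \left(2 + A\right)^{2}$)
$G{\left(w,k \right)} = -5 + 9 \left(2 + k\right)^{2}$ ($G{\left(w,k \right)} = 4 + \left(-1 + \left(2 + k\right)^{2}\right) 9 = 4 + \left(-9 + 9 \left(2 + k\right)^{2}\right) = -5 + 9 \left(2 + k\right)^{2}$)
$\frac{\left(-345583 - 71052\right) \frac{1}{172107 + 441993}}{G{\left(-314,M{\left(-30,30 \right)} \right)}} = \frac{\left(-345583 - 71052\right) \frac{1}{172107 + 441993}}{-5 + 9 \left(2 + 18\right)^{2}} = \frac{\left(-416635\right) \frac{1}{614100}}{-5 + 9 \cdot 20^{2}} = \frac{\left(-416635\right) \frac{1}{614100}}{-5 + 9 \cdot 400} = - \frac{83327}{122820 \left(-5 + 3600\right)} = - \frac{83327}{122820 \cdot 3595} = \left(- \frac{83327}{122820}\right) \frac{1}{3595} = - \frac{83327}{441537900}$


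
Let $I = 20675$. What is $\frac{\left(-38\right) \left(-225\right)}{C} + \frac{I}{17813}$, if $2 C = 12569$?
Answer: $\frac{564466375}{223891597} \approx 2.5212$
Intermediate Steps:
$C = \frac{12569}{2}$ ($C = \frac{1}{2} \cdot 12569 = \frac{12569}{2} \approx 6284.5$)
$\frac{\left(-38\right) \left(-225\right)}{C} + \frac{I}{17813} = \frac{\left(-38\right) \left(-225\right)}{\frac{12569}{2}} + \frac{20675}{17813} = 8550 \cdot \frac{2}{12569} + 20675 \cdot \frac{1}{17813} = \frac{17100}{12569} + \frac{20675}{17813} = \frac{564466375}{223891597}$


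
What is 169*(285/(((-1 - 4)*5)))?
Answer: -9633/5 ≈ -1926.6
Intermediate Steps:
169*(285/(((-1 - 4)*5))) = 169*(285/((-5*5))) = 169*(285/(-25)) = 169*(285*(-1/25)) = 169*(-57/5) = -9633/5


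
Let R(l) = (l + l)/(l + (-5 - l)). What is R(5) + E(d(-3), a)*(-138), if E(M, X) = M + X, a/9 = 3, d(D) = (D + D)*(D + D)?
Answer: -8696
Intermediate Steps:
d(D) = 4*D² (d(D) = (2*D)*(2*D) = 4*D²)
a = 27 (a = 9*3 = 27)
R(l) = -2*l/5 (R(l) = (2*l)/(-5) = (2*l)*(-⅕) = -2*l/5)
R(5) + E(d(-3), a)*(-138) = -⅖*5 + (4*(-3)² + 27)*(-138) = -2 + (4*9 + 27)*(-138) = -2 + (36 + 27)*(-138) = -2 + 63*(-138) = -2 - 8694 = -8696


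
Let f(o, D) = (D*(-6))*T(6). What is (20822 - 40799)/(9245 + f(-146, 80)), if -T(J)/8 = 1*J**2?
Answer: -19977/147485 ≈ -0.13545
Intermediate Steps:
T(J) = -8*J**2
f(o, D) = 1728*D (f(o, D) = (D*(-6))*(-8*6**2) = (-6*D)*(-8*36) = -6*D*(-288) = 1728*D)
(20822 - 40799)/(9245 + f(-146, 80)) = (20822 - 40799)/(9245 + 1728*80) = -19977/(9245 + 138240) = -19977/147485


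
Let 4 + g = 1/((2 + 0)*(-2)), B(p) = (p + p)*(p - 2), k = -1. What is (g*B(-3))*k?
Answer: 255/2 ≈ 127.50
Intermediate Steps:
B(p) = 2*p*(-2 + p) (B(p) = (2*p)*(-2 + p) = 2*p*(-2 + p))
g = -17/4 (g = -4 + 1/((2 + 0)*(-2)) = -4 + 1/(2*(-2)) = -4 + 1/(-4) = -4 - 1/4 = -17/4 ≈ -4.2500)
(g*B(-3))*k = -17*(-3)*(-2 - 3)/2*(-1) = -17*(-3)*(-5)/2*(-1) = -17/4*30*(-1) = -255/2*(-1) = 255/2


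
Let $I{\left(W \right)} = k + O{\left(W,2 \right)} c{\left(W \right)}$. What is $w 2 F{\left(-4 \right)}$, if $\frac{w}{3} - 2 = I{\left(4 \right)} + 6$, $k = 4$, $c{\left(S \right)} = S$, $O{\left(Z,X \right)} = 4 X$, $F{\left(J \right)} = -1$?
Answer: $-264$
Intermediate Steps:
$I{\left(W \right)} = 4 + 8 W$ ($I{\left(W \right)} = 4 + 4 \cdot 2 W = 4 + 8 W$)
$w = 132$ ($w = 6 + 3 \left(\left(4 + 8 \cdot 4\right) + 6\right) = 6 + 3 \left(\left(4 + 32\right) + 6\right) = 6 + 3 \left(36 + 6\right) = 6 + 3 \cdot 42 = 6 + 126 = 132$)
$w 2 F{\left(-4 \right)} = 132 \cdot 2 \left(-1\right) = 264 \left(-1\right) = -264$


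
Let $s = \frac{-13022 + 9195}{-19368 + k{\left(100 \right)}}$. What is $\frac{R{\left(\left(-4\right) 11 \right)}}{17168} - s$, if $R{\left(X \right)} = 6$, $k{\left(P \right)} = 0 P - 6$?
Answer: $- \frac{16396423}{83153208} \approx -0.19718$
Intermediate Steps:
$k{\left(P \right)} = -6$ ($k{\left(P \right)} = 0 - 6 = -6$)
$s = \frac{3827}{19374}$ ($s = \frac{-13022 + 9195}{-19368 - 6} = - \frac{3827}{-19374} = \left(-3827\right) \left(- \frac{1}{19374}\right) = \frac{3827}{19374} \approx 0.19753$)
$\frac{R{\left(\left(-4\right) 11 \right)}}{17168} - s = \frac{6}{17168} - \frac{3827}{19374} = 6 \cdot \frac{1}{17168} - \frac{3827}{19374} = \frac{3}{8584} - \frac{3827}{19374} = - \frac{16396423}{83153208}$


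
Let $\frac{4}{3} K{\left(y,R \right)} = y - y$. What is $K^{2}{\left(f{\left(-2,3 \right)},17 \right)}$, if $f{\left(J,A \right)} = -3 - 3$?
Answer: $0$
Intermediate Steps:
$f{\left(J,A \right)} = -6$
$K{\left(y,R \right)} = 0$ ($K{\left(y,R \right)} = \frac{3 \left(y - y\right)}{4} = \frac{3}{4} \cdot 0 = 0$)
$K^{2}{\left(f{\left(-2,3 \right)},17 \right)} = 0^{2} = 0$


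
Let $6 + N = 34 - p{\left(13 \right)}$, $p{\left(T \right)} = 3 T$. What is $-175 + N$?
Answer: $-186$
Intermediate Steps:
$N = -11$ ($N = -6 + \left(34 - 3 \cdot 13\right) = -6 + \left(34 - 39\right) = -6 - 5 = -11$)
$-175 + N = -175 - 11 = -186$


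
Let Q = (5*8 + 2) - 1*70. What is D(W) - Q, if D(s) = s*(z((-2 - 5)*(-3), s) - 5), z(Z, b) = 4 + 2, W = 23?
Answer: 51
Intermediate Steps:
z(Z, b) = 6
D(s) = s (D(s) = s*(6 - 5) = s*1 = s)
Q = -28 (Q = (40 + 2) - 70 = 42 - 70 = -28)
D(W) - Q = 23 - 1*(-28) = 23 + 28 = 51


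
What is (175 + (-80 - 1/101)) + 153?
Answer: 25047/101 ≈ 247.99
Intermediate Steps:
(175 + (-80 - 1/101)) + 153 = (175 - 8081/101) + 153 = 9594/101 + 153 = 25047/101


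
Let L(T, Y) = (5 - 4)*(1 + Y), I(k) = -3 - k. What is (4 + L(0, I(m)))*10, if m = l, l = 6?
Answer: -40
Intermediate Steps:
m = 6
L(T, Y) = 1 + Y (L(T, Y) = 1*(1 + Y) = 1 + Y)
(4 + L(0, I(m)))*10 = (4 + (1 + (-3 - 1*6)))*10 = (4 + (1 + (-3 - 6)))*10 = (4 + (1 - 9))*10 = (4 - 8)*10 = -4*10 = -40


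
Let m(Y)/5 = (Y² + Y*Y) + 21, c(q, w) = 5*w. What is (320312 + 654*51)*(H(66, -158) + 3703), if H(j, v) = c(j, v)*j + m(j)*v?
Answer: -2457097010662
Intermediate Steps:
m(Y) = 105 + 10*Y² (m(Y) = 5*((Y² + Y*Y) + 21) = 5*((Y² + Y²) + 21) = 5*(2*Y² + 21) = 5*(21 + 2*Y²) = 105 + 10*Y²)
H(j, v) = v*(105 + 10*j²) + 5*j*v (H(j, v) = (5*v)*j + (105 + 10*j²)*v = 5*j*v + v*(105 + 10*j²) = v*(105 + 10*j²) + 5*j*v)
(320312 + 654*51)*(H(66, -158) + 3703) = (320312 + 654*51)*(5*(-158)*(21 + 66 + 2*66²) + 3703) = (320312 + 33354)*(5*(-158)*(21 + 66 + 2*4356) + 3703) = 353666*(5*(-158)*(21 + 66 + 8712) + 3703) = 353666*(5*(-158)*8799 + 3703) = 353666*(-6951210 + 3703) = 353666*(-6947507) = -2457097010662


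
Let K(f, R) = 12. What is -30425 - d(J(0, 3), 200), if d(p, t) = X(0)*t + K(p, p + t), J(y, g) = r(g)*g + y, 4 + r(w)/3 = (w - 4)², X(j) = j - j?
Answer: -30437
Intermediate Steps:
X(j) = 0
r(w) = -12 + 3*(-4 + w)² (r(w) = -12 + 3*(w - 4)² = -12 + 3*(-4 + w)²)
J(y, g) = y + g*(-12 + 3*(-4 + g)²) (J(y, g) = (-12 + 3*(-4 + g)²)*g + y = g*(-12 + 3*(-4 + g)²) + y = y + g*(-12 + 3*(-4 + g)²))
d(p, t) = 12 (d(p, t) = 0*t + 12 = 0 + 12 = 12)
-30425 - d(J(0, 3), 200) = -30425 - 1*12 = -30425 - 12 = -30437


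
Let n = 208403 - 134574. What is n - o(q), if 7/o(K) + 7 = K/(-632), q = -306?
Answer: 152016123/2059 ≈ 73830.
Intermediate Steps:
n = 73829
o(K) = 7/(-7 - K/632) (o(K) = 7/(-7 + K/(-632)) = 7/(-7 + K*(-1/632)) = 7/(-7 - K/632))
n - o(q) = 73829 - (-4424)/(4424 - 306) = 73829 - (-4424)/4118 = 73829 - 1*(-2212/2059) = 73829 + 2212/2059 = 152016123/2059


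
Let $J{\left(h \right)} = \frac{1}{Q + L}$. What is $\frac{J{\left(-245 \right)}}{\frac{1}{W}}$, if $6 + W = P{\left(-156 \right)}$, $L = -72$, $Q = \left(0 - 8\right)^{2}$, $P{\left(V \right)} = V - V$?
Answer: $\frac{3}{4} \approx 0.75$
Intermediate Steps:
$P{\left(V \right)} = 0$
$Q = 64$ ($Q = \left(-8\right)^{2} = 64$)
$W = -6$ ($W = -6 + 0 = -6$)
$J{\left(h \right)} = - \frac{1}{8}$ ($J{\left(h \right)} = \frac{1}{64 - 72} = \frac{1}{-8} = - \frac{1}{8}$)
$\frac{J{\left(-245 \right)}}{\frac{1}{W}} = - \frac{1}{8 \frac{1}{-6}} = - \frac{1}{8 \left(- \frac{1}{6}\right)} = \left(- \frac{1}{8}\right) \left(-6\right) = \frac{3}{4}$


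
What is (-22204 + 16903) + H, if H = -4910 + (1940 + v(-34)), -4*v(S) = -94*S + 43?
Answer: -36323/4 ≈ -9080.8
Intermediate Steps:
v(S) = -43/4 + 47*S/2 (v(S) = -(-94*S + 43)/4 = -(43 - 94*S)/4 = -43/4 + 47*S/2)
H = -15119/4 (H = -4910 + (1940 + (-43/4 + (47/2)*(-34))) = -4910 + (1940 + (-43/4 - 799)) = -4910 + (1940 - 3239/4) = -4910 + 4521/4 = -15119/4 ≈ -3779.8)
(-22204 + 16903) + H = (-22204 + 16903) - 15119/4 = -5301 - 15119/4 = -36323/4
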